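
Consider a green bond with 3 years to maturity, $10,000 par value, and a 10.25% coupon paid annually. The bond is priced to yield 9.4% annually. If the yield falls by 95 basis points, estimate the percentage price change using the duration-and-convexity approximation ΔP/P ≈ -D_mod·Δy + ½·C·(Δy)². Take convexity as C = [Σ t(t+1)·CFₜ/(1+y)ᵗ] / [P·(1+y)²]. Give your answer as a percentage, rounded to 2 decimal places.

+2.41%

With y = 0.094:
  t   CF        PV=CF/(1+0.094)^t    t·PV        t(t+1)·PV
  1     1,025.00       936.9287       936.9287       1,873.8574
  2     1,025.00       856.4248     1,712.8495       5,138.5486
  3    11,025.00     8,420.2819    25,260.8457     101,043.3830
  Σ                 10,213.6354    27,910.6240     108,055.7890
P = 10,213.6354; D_Mac = 2.73268 yrs; D_mod = 2.49788 yrs; C = 8.83961.
Duration effect: -2.49788 × (-0.0095) = +0.023730
Convexity effect: 0.5 × 8.83961 × (-0.0095)² = +0.0003989
ΔP/P ≈ +0.023730 + 0.0003989 = +0.024129 = +2.4129%.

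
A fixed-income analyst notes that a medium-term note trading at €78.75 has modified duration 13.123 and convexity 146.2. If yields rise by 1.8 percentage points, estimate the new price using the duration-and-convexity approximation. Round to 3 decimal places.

Duration effect: -D_mod·Δy = -13.123 × (+0.018) = -0.236214
Convexity effect: ½·C·(Δy)² = 0.5 × 146.2 × (0.018)² = +0.0236844
ΔP/P ≈ -0.236214 + 0.0236844 = -0.2125296
New price ≈ 78.75 × (1 - 0.2125296) = 62.013294.

€62.013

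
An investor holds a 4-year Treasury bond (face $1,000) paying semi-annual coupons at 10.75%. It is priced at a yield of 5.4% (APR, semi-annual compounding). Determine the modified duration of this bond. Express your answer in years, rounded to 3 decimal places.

Periodic yield y = 0.027. First find Macaulay duration:
  t   CF        PV=CF/(1+0.027)^t    t·PV
  1        53.75        52.3369        52.3369
  2        53.75        50.9610       101.9219
  3        53.75        49.6212       148.8636
  4        53.75        48.3166       193.2665
  5        53.75        47.0464       235.2319
  6        53.75        45.8095       274.8572
  7        53.75        44.6052       312.2363
  8     1,053.75       851.4792     6,811.8335
  Σ                  1,190.1760     8,130.5478
P = 1,190.1760; Macaulay duration = 8,130.5478 / 1,190.1760 = 6.83138 half-year periods = 3.41569 years.
Modified duration = D_Mac / (1 + y) = 3.41569 / 1.027 = 3.32589 years.

3.326 years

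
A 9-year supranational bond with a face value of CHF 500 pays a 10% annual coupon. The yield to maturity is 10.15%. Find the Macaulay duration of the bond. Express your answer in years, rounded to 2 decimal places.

Periodic yield y = 0.1015. Discount each cash flow and weight by its year:
  t   CF        PV=CF/(1+0.1015)^t    t·PV
  1        50.00        45.3926        45.3926
  2        50.00        41.2098        82.4197
  3        50.00        37.4125       112.2374
  4        50.00        33.9650       135.8601
  5        50.00        30.8353       154.1763
  6        50.00        27.9939       167.9632
  7        50.00        25.4143       177.9002
  8        50.00        23.0725       184.5797
  9       550.00       230.4105     2,073.6941
  Σ                    495.7064     3,134.2234
Price P = Σ PV = 495.7064.
Macaulay duration = Σ(t·PV) / P = 3,134.2234 / 495.7064 = 6.32274 years.

6.32 years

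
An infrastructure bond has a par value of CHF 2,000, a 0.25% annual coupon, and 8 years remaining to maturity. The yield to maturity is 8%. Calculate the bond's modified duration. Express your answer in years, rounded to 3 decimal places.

7.314 years

Periodic yield y = 0.08. First find Macaulay duration:
  t   CF        PV=CF/(1+0.08)^t    t·PV
  1         5.00         4.6296         4.6296
  2         5.00         4.2867         8.5734
  3         5.00         3.9692        11.9075
  4         5.00         3.6751        14.7006
  5         5.00         3.4029        17.0146
  6         5.00         3.1508        18.9051
  7         5.00         2.9175        20.4222
  8     2,005.00     1,083.2391     8,665.9129
  Σ                  1,109.2710     8,762.0658
P = 1,109.2710; Macaulay duration = 8,762.0658 / 1,109.2710 = 7.89894 years.
Modified duration = D_Mac / (1 + y) = 7.89894 / 1.08 = 7.31383 years.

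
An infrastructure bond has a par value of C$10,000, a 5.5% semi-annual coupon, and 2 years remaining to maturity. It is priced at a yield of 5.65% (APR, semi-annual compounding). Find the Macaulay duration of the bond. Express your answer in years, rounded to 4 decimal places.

Periodic yield y = 0.02825. Discount each cash flow and weight by its period:
  t   CF        PV=CF/(1+0.02825)^t    t·PV
  1       275.00       267.4447       267.4447
  2       275.00       260.0969       520.1939
  3       275.00       252.9511       758.8532
  4    10,275.00     9,191.5120    36,766.0479
  Σ                  9,972.0047    38,312.5398
Price P = Σ PV = 9,972.0047.
Macaulay duration = Σ(t·PV) / P = 38,312.5398 / 9,972.0047 = 3.84201 half-year periods.
In years: 3.84201 / 2 = 1.92100 years.

1.9210 years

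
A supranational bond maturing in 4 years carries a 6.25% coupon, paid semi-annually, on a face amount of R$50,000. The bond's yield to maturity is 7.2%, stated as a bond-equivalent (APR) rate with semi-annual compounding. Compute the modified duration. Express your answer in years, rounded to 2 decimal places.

Periodic yield y = 0.036. First find Macaulay duration:
  t   CF        PV=CF/(1+0.036)^t    t·PV
  1     1,562.50     1,508.2046     1,508.2046
  2     1,562.50     1,455.7960     2,911.5920
  3     1,562.50     1,405.2085     4,215.6254
  4     1,562.50     1,356.3788     5,425.5153
  5     1,562.50     1,309.2460     6,546.2299
  6     1,562.50     1,263.7509     7,582.5057
  7     1,562.50     1,219.8368     8,538.8577
  8    51,562.50    38,855.8060   310,846.4484
  Σ                 48,374.2277   347,574.9790
P = 48,374.2277; Macaulay duration = 347,574.9790 / 48,374.2277 = 7.18513 half-year periods = 3.59256 years.
Modified duration = D_Mac / (1 + y) = 3.59256 / 1.036 = 3.46773 years.

3.47 years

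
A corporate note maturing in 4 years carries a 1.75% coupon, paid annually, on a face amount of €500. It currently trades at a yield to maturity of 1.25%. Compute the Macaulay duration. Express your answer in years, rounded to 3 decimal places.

Periodic yield y = 0.0125. Discount each cash flow and weight by its year:
  t   CF        PV=CF/(1+0.0125)^t    t·PV
  1         8.75         8.6420         8.6420
  2         8.75         8.5353        17.0706
  3         8.75         8.4299        25.2897
  4       508.75       484.0880     1,936.3519
  Σ                    509.6951     1,987.3542
Price P = Σ PV = 509.6951.
Macaulay duration = Σ(t·PV) / P = 1,987.3542 / 509.6951 = 3.89910 years.

3.899 years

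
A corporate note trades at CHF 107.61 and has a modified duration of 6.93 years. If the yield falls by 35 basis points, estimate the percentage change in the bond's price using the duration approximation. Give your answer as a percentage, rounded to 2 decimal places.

Duration approximation: ΔP/P ≈ -D_mod · Δy = -6.93 × (-0.0035) = +0.024255.
As a percentage: +2.4255%.

+2.43%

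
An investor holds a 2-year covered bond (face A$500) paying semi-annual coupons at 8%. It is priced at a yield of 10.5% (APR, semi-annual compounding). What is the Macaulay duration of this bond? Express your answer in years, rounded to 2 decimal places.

1.88 years

Periodic yield y = 0.0525. Discount each cash flow and weight by its period:
  t   CF        PV=CF/(1+0.0525)^t    t·PV
  1        20.00        19.0024        19.0024
  2        20.00        18.0545        36.1090
  3        20.00        17.1539        51.4618
  4       520.00       423.7551     1,695.0204
  Σ                    477.9659     1,801.5935
Price P = Σ PV = 477.9659.
Macaulay duration = Σ(t·PV) / P = 1,801.5935 / 477.9659 = 3.76929 half-year periods.
In years: 3.76929 / 2 = 1.88465 years.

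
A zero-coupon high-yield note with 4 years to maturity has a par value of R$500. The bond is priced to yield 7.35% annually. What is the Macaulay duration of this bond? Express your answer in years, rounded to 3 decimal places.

4.000 years

A zero-coupon bond has a single cash flow at maturity, so its Macaulay duration equals its maturity: 4 years.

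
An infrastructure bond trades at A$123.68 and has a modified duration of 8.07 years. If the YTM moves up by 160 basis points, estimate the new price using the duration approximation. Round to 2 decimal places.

A$107.71

Duration approximation: ΔP/P ≈ -D_mod · Δy = -8.07 × (+0.016) = -0.129120.
New price ≈ 123.68 × (1 - 0.129120) = 107.7104384.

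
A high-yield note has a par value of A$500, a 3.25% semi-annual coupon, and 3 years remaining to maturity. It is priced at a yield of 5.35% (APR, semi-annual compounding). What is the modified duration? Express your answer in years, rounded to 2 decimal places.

Periodic yield y = 0.02675. First find Macaulay duration:
  t   CF        PV=CF/(1+0.02675)^t    t·PV
  1        8.125         7.9133         7.9133
  2        8.125         7.7072        15.4143
  3        8.125         7.5064        22.5191
  4        8.125         7.3108        29.2432
  5        8.125         7.1203        35.6016
  6      508.125       433.6929     2,602.1573
  Σ                    471.2508     2,712.8488
P = 471.2508; Macaulay duration = 2,712.8488 / 471.2508 = 5.75670 half-year periods = 2.87835 years.
Modified duration = D_Mac / (1 + y) = 2.87835 / 1.02675 = 2.80336 years.

2.80 years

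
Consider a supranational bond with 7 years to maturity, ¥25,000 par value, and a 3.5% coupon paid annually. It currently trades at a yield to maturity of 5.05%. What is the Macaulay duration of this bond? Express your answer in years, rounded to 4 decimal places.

6.2902 years

Periodic yield y = 0.0505. Discount each cash flow and weight by its year:
  t   CF        PV=CF/(1+0.0505)^t    t·PV
  1       875.00       832.9367       832.9367
  2       875.00       792.8955     1,585.7910
  3       875.00       754.7791     2,264.3374
  4       875.00       718.4951     2,873.9805
  5       875.00       683.9554     3,419.7769
  6       875.00       651.0760     3,906.4562
  7    25,875.00    18,327.6997   128,293.8982
  Σ                 22,761.8376   143,177.1768
Price P = Σ PV = 22,761.8376.
Macaulay duration = Σ(t·PV) / P = 143,177.1768 / 22,761.8376 = 6.29023 years.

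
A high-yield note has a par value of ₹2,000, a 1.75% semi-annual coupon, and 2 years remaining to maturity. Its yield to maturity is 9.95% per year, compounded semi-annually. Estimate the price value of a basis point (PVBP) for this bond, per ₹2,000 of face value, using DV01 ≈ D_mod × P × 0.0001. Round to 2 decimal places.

₹0.32

Periodic yield y = 0.04975.
  t   CF        PV=CF/(1+0.04975)^t    t·PV
  1        17.50        16.6706        16.6706
  2        17.50        15.8806        31.7612
  3        17.50        15.1280        45.3839
  4     2,017.50     1,661.3839     6,645.5358
  Σ                  1,709.0631     6,739.3515
P = 1,709.0631; D_Mac = 3.94330 half-year periods = 1.97165 yrs; D_mod = 1.87821 yrs.
DV01 ≈ 1.87821 × 1,709.0631 × 0.0001 = 0.320998.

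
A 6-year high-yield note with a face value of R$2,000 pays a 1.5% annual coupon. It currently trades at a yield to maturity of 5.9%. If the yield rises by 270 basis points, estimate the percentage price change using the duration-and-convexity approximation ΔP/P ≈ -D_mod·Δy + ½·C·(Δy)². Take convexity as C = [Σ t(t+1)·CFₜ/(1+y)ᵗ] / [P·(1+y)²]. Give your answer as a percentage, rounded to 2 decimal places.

-13.37%

With y = 0.059:
  t   CF        PV=CF/(1+0.059)^t    t·PV        t(t+1)·PV
  1        30.00        28.3286        28.3286          56.6572
  2        30.00        26.7503        53.5007         160.5021
  3        30.00        25.2600        75.7800         303.1200
  4        30.00        23.8527        95.4108         477.0539
  5        30.00        22.5238       112.6189         675.7137
  6     2,030.00     1,439.1971     8,635.1826      60,446.2785
  Σ                  1,565.9125     9,000.8217      62,119.3253
P = 1,565.9125; D_Mac = 5.74797 yrs; D_mod = 5.42774 yrs; C = 35.37263.
Duration effect: -5.42774 × (+0.027) = -0.146549
Convexity effect: 0.5 × 35.37263 × (0.027)² = +0.0128933
ΔP/P ≈ -0.146549 + 0.0128933 = -0.133656 = -13.3656%.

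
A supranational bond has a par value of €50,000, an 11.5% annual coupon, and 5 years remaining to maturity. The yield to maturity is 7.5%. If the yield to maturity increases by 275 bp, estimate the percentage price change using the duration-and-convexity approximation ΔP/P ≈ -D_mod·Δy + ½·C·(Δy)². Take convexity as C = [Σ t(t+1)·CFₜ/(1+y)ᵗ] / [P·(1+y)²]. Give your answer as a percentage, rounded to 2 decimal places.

-9.84%

With y = 0.075:
  t   CF        PV=CF/(1+0.075)^t    t·PV        t(t+1)·PV
  1     5,750.00     5,348.8372     5,348.8372      10,697.6744
  2     5,750.00     4,975.6625     9,951.3250      29,853.9751
  3     5,750.00     4,628.5233    13,885.5698      55,542.2793
  4     5,750.00     4,305.6030    17,222.4122      86,112.0609
  5    55,750.00    38,833.1438   194,165.7188   1,164,994.3126
  Σ                 58,091.7698   240,573.8630   1,347,200.3024
P = 58,091.7698; D_Mac = 4.14127 yrs; D_mod = 3.85235 yrs; C = 20.06784.
Duration effect: -3.85235 × (+0.0275) = -0.105940
Convexity effect: 0.5 × 20.06784 × (0.0275)² = +0.0075882
ΔP/P ≈ -0.105940 + 0.0075882 = -0.098351 = -9.8351%.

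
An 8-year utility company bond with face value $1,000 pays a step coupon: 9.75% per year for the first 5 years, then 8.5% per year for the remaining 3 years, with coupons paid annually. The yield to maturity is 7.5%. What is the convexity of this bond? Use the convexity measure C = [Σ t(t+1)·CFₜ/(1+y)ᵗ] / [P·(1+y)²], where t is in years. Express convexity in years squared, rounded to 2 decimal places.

With y = 0.075:
  t   CF        PV=CF/(1+0.075)^t    t·PV        t(t+1)·PV
  1        97.50        90.6977        90.6977         181.3953
  2        97.50        84.3699       168.7399         506.2196
  3        97.50        78.4837       235.4510         941.8039
  4        97.50        73.0081       292.0322       1,460.1610
  5        97.50        67.9145       339.5723       2,037.4340
  6        85.00        55.0767       330.4604       2,313.2226
  7        85.00        51.2342       358.6392       2,869.1133
  8     1,085.00       608.3619     4,866.8954      43,802.0585
  Σ                  1,109.1466     6,682.4880      54,111.4082
P = 1,109.1466.
Convexity = Σ t(t+1)·PV / [P·(1+y)²] = 54,111.4082 / (1,109.1466 × 1.155625) = 42.21657.

42.22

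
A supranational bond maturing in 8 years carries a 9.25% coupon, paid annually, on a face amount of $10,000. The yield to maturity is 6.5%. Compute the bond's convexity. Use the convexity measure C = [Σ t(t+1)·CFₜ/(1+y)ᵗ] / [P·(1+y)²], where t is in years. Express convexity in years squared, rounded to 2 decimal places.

With y = 0.065:
  t   CF        PV=CF/(1+0.065)^t    t·PV        t(t+1)·PV
  1       925.00       868.5446       868.5446       1,737.0892
  2       925.00       815.5348     1,631.0697       4,893.2090
  3       925.00       765.7604     2,297.2812       9,189.1249
  4       925.00       719.0239     2,876.0954      14,380.4772
  5       925.00       675.1398     3,375.6989      20,254.1932
  6       925.00       633.9341     3,803.6044      26,625.2305
  7       925.00       595.2432     4,166.7027      33,333.6219
  8    10,925.00     6,601.2257    52,809.8058     475,288.2522
  Σ                 11,674.4065    71,828.8027     585,701.1982
P = 11,674.4065.
Convexity = Σ t(t+1)·PV / [P·(1+y)²] = 585,701.1982 / (11,674.4065 × 1.134225) = 44.23256.

44.23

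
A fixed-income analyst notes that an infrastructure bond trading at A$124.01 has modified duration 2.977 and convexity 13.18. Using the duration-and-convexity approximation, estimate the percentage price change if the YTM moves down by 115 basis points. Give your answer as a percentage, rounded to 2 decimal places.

+3.51%

Duration effect: -D_mod·Δy = -2.977 × (-0.0115) = +0.0342355
Convexity effect: ½·C·(Δy)² = 0.5 × 13.18 × (-0.0115)² = +0.0008715275
ΔP/P ≈ +0.0342355 + 0.0008715275 = +0.0351070275
= +3.51070275%.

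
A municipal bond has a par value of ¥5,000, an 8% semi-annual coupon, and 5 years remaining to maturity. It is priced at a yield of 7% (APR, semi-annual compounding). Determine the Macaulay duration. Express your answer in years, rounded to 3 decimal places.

Periodic yield y = 0.035. Discount each cash flow and weight by its period:
  t   CF        PV=CF/(1+0.035)^t    t·PV
  1       200.00       193.2367       193.2367
  2       200.00       186.7021       373.4043
  3       200.00       180.3885       541.1656
  4       200.00       174.2884       697.1538
  5       200.00       168.3946       841.9732
  6       200.00       162.7001       976.2008
  7       200.00       157.1982     1,100.3873
  8       200.00       151.8823     1,215.0585
  9       200.00       146.7462     1,320.7157
  10    5,200.00     3,686.3778    36,863.7783
  Σ                  5,207.9151    44,123.0742
Price P = Σ PV = 5,207.9151.
Macaulay duration = Σ(t·PV) / P = 44,123.0742 / 5,207.9151 = 8.47231 half-year periods.
In years: 8.47231 / 2 = 4.23616 years.

4.236 years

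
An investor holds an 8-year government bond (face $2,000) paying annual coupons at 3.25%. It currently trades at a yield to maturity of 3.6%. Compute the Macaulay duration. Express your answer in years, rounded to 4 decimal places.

7.1600 years

Periodic yield y = 0.036. Discount each cash flow and weight by its year:
  t   CF        PV=CF/(1+0.036)^t    t·PV
  1        65.00        62.7413        62.7413
  2        65.00        60.5611       121.1222
  3        65.00        58.4567       175.3700
  4        65.00        56.4254       225.7014
  5        65.00        54.4646       272.3232
  6        65.00        52.5720       315.4322
  7        65.00        50.7452       355.2165
  8     2,065.00     1,556.1162    12,448.9293
  Σ                  1,952.0825    13,976.8362
Price P = Σ PV = 1,952.0825.
Macaulay duration = Σ(t·PV) / P = 13,976.8362 / 1,952.0825 = 7.15996 years.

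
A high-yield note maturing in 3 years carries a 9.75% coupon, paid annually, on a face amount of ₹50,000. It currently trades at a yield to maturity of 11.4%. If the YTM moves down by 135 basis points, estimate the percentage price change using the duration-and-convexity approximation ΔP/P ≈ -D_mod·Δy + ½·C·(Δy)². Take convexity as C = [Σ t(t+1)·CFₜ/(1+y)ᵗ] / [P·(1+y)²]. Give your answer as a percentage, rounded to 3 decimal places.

With y = 0.114:
  t   CF        PV=CF/(1+0.114)^t    t·PV        t(t+1)·PV
  1     4,875.00     4,376.1221     4,376.1221       8,752.2442
  2     4,875.00     3,928.2963     7,856.5926      23,569.7778
  3    54,875.00    39,693.4603   119,080.3810     476,321.5239
  Σ                 47,997.8787   131,313.0957     508,643.5459
P = 47,997.8787; D_Mac = 2.73581 yrs; D_mod = 2.45584 yrs; C = 8.53928.
Duration effect: -2.45584 × (-0.0135) = +0.033154
Convexity effect: 0.5 × 8.53928 × (-0.0135)² = +0.0007781
ΔP/P ≈ +0.033154 + 0.0007781 = +0.033932 = +3.3932%.

+3.393%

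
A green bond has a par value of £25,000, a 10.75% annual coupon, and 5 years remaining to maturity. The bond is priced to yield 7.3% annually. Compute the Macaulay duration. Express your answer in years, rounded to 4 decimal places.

Periodic yield y = 0.073. Discount each cash flow and weight by its year:
  t   CF        PV=CF/(1+0.073)^t    t·PV
  1     2,687.50     2,504.6598     2,504.6598
  2     2,687.50     2,334.2589     4,668.5179
  3     2,687.50     2,175.4510     6,526.3530
  4     2,687.50     2,027.4474     8,109.7894
  5    27,687.50    19,466.3772    97,331.8858
  Σ                 28,508.1943   119,141.2060
Price P = Σ PV = 28,508.1943.
Macaulay duration = Σ(t·PV) / P = 119,141.2060 / 28,508.1943 = 4.17919 years.

4.1792 years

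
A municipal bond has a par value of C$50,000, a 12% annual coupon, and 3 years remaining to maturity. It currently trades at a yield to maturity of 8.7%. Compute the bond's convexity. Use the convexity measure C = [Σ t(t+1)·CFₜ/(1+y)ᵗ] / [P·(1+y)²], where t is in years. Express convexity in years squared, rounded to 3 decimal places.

With y = 0.087:
  t   CF        PV=CF/(1+0.087)^t    t·PV        t(t+1)·PV
  1     6,000.00     5,519.7792     5,519.7792      11,039.5584
  2     6,000.00     5,077.9938    10,155.9875      30,467.9625
  3    56,000.00    43,601.2956   130,803.8869     523,215.5476
  Σ                 54,199.0686   146,479.6536     564,723.0686
P = 54,199.0686.
Convexity = Σ t(t+1)·PV / [P·(1+y)²] = 564,723.0686 / (54,199.0686 × 1.181569) = 8.81829.

8.818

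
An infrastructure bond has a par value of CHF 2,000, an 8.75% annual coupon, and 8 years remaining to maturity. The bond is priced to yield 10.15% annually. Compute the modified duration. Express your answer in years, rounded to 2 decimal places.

5.44 years

Periodic yield y = 0.1015. First find Macaulay duration:
  t   CF        PV=CF/(1+0.1015)^t    t·PV
  1       175.00       158.8743       158.8743
  2       175.00       144.2345       288.4689
  3       175.00       130.9437       392.8310
  4       175.00       118.8776       475.5104
  5       175.00       107.9234       539.6169
  6       175.00        97.9786       587.8713
  7       175.00        88.9501       622.6508
  8     2,175.00     1,003.6522     8,029.2178
  Σ                  1,851.4343    11,095.0415
P = 1,851.4343; Macaulay duration = 11,095.0415 / 1,851.4343 = 5.99267 years.
Modified duration = D_Mac / (1 + y) = 5.99267 / 1.1015 = 5.44047 years.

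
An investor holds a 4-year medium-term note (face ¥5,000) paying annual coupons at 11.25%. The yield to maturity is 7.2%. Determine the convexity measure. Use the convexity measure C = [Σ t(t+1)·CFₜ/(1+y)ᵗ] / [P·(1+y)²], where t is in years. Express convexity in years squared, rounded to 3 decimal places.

14.349

With y = 0.072:
  t   CF        PV=CF/(1+0.072)^t    t·PV        t(t+1)·PV
  1       562.50       524.7201       524.7201       1,049.4403
  2       562.50       489.4778       978.9555       2,936.8665
  3       562.50       456.6024     1,369.8071       5,479.2286
  4     5,562.50     4,212.0244    16,848.0978      84,240.4888
  Σ                  5,682.8247    19,721.5806      93,706.0242
P = 5,682.8247.
Convexity = Σ t(t+1)·PV / [P·(1+y)²] = 93,706.0242 / (5,682.8247 × 1.149184) = 14.34874.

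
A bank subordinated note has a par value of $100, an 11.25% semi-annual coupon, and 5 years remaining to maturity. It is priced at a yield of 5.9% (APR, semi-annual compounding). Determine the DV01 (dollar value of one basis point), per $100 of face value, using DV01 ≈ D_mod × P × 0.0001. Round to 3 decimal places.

Periodic yield y = 0.0295.
  t   CF        PV=CF/(1+0.0295)^t    t·PV
  1        5.625         5.4638         5.4638
  2        5.625         5.3073        10.6145
  3        5.625         5.1552        15.4655
  4        5.625         5.0075        20.0298
  5        5.625         4.8640        24.3198
  6        5.625         4.7246        28.3476
  7        5.625         4.5892        32.1245
  8        5.625         4.4577        35.6617
  9        5.625         4.3300        38.9698
  10     105.625        78.9775       789.7747
  Σ                    122.8766     1,000.7717
P = 122.8766; D_Mac = 8.14452 half-year periods = 4.07226 yrs; D_mod = 3.95557 yrs.
DV01 ≈ 3.95557 × 122.8766 × 0.0001 = 0.048605.

$0.049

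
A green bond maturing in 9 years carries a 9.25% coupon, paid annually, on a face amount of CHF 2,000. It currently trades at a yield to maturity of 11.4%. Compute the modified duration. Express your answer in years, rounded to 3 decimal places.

5.664 years

Periodic yield y = 0.114. First find Macaulay duration:
  t   CF        PV=CF/(1+0.114)^t    t·PV
  1       185.00       166.0682       166.0682
  2       185.00       149.0738       298.1476
  3       185.00       133.8185       401.4555
  4       185.00       120.1243       480.4973
  5       185.00       107.8315       539.1577
  6       185.00        96.7967       580.7802
  7       185.00        86.8911       608.2378
  8       185.00        77.9992       623.9937
  9     2,185.00       826.9604     7,442.6438
  Σ                  1,765.5638    11,140.9818
P = 1,765.5638; Macaulay duration = 11,140.9818 / 1,765.5638 = 6.31016 years.
Modified duration = D_Mac / (1 + y) = 6.31016 / 1.114 = 5.66441 years.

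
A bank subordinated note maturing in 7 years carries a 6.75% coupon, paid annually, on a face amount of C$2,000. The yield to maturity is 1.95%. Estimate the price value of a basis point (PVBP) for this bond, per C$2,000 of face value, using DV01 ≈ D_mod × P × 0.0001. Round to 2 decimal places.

C$1.54

Periodic yield y = 0.0195.
  t   CF        PV=CF/(1+0.0195)^t    t·PV
  1       135.00       132.4179       132.4179
  2       135.00       129.8851       259.7702
  3       135.00       127.4008       382.2023
  4       135.00       124.9640       499.8559
  5       135.00       122.5738       612.8690
  6       135.00       120.2293       721.3759
  7     2,135.00     1,865.0362    13,055.2535
  Σ                  2,622.5070    15,663.7446
P = 2,622.5070; D_Mac = 5.97281 yrs; D_mod = 5.85857 yrs.
DV01 ≈ 5.85857 × 2,622.5070 × 0.0001 = 1.536414.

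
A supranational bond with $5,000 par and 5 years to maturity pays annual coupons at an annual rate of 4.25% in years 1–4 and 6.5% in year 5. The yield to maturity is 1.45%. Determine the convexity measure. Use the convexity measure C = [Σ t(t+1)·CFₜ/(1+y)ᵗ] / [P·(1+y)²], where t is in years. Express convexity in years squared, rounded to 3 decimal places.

With y = 0.0145:
  t   CF        PV=CF/(1+0.0145)^t    t·PV        t(t+1)·PV
  1       212.50       209.4628       209.4628         418.9256
  2       212.50       206.4690       412.9380       1,238.8139
  3       212.50       203.5180       610.5539       2,442.2157
  4       212.50       200.6091       802.4366       4,012.1829
  5     5,325.00     4,955.1791    24,775.8954     148,655.3727
  Σ                  5,775.2380    26,811.2867     156,767.5108
P = 5,775.2380.
Convexity = Σ t(t+1)·PV / [P·(1+y)²] = 156,767.5108 / (5,775.2380 × 1.029210) = 26.37437.

26.374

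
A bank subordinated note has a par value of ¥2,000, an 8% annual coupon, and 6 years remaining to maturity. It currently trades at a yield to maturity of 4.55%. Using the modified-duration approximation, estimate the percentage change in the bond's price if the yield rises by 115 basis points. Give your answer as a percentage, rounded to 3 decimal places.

Periodic yield y = 0.0455. Modified duration first:
  t   CF        PV=CF/(1+0.0455)^t    t·PV
  1       160.00       153.0368       153.0368
  2       160.00       146.3767       292.7534
  3       160.00       140.0064       420.0192
  4       160.00       133.9133       535.6534
  5       160.00       128.0854       640.4272
  6     2,160.00     1,653.9011     9,923.4064
  Σ                  2,355.3198    11,965.2964
P = 2,355.3198; D_Mac = 5.08012 yrs; D_mod = 5.08012/(1+0.0455) = 4.85903 yrs.
ΔP/P ≈ -D_mod · Δy = -4.85903 × (+0.0115) = -0.055879 = -5.5879%.

-5.588%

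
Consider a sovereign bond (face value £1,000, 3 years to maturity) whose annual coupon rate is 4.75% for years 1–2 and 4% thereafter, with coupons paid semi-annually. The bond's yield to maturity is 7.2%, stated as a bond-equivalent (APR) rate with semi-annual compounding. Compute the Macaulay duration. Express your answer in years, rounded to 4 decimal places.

2.8249 years

Periodic yield y = 0.036. Discount each cash flow and weight by its period:
  t   CF        PV=CF/(1+0.036)^t    t·PV
  1        23.75        22.9247        22.9247
  2        23.75        22.1281        44.2562
  3        23.75        21.3592        64.0775
  4        23.75        20.6170        82.4678
  5        20.00        16.7583        83.7917
  6     1,020.00       824.9766     4,949.8597
  Σ                    928.7639     5,247.3777
Price P = Σ PV = 928.7639.
Macaulay duration = Σ(t·PV) / P = 5,247.3777 / 928.7639 = 5.64985 half-year periods.
In years: 5.64985 / 2 = 2.82493 years.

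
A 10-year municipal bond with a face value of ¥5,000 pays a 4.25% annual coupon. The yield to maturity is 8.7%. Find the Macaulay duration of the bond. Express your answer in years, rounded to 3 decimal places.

7.985 years

Periodic yield y = 0.087. Discount each cash flow and weight by its year:
  t   CF        PV=CF/(1+0.087)^t    t·PV
  1       212.50       195.4922       195.4922
  2       212.50       179.8456       359.6912
  3       212.50       165.4513       496.3540
  4       212.50       152.2091       608.8366
  5       212.50       140.0268       700.1341
  6       212.50       128.8195       772.9171
  7       212.50       118.5092       829.5645
  8       212.50       109.0241       872.1929
  9       212.50       100.2982       902.6836
  10    5,212.50     2,263.3443    22,633.4432
  Σ                  3,553.0204    28,371.3094
Price P = Σ PV = 3,553.0204.
Macaulay duration = Σ(t·PV) / P = 28,371.3094 / 3,553.0204 = 7.98512 years.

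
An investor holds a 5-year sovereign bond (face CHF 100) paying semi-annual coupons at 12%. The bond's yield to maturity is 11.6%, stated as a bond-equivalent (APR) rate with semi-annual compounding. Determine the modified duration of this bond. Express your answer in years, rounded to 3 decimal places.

3.696 years

Periodic yield y = 0.058. First find Macaulay duration:
  t   CF        PV=CF/(1+0.058)^t    t·PV
  1         6.00         5.6711         5.6711
  2         6.00         5.3602        10.7204
  3         6.00         5.0663        15.1990
  4         6.00         4.7886        19.1544
  5         6.00         4.5261        22.6304
  6         6.00         4.2780        25.6678
  7         6.00         4.0434        28.3041
  8         6.00         3.8218        30.5743
  9         6.00         3.6123        32.5104
  10      106.00        60.3183       603.1831
  Σ                    101.4861       793.6150
P = 101.4861; Macaulay duration = 793.6150 / 101.4861 = 7.81994 half-year periods = 3.90997 years.
Modified duration = D_Mac / (1 + y) = 3.90997 / 1.058 = 3.69562 years.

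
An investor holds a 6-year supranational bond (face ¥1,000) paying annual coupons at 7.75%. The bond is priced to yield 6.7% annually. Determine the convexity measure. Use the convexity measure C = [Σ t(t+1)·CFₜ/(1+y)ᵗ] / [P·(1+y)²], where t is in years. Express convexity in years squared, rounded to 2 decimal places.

29.15

With y = 0.067:
  t   CF        PV=CF/(1+0.067)^t    t·PV        t(t+1)·PV
  1        77.50        72.6336        72.6336         145.2671
  2        77.50        68.0727       136.1454         408.4361
  3        77.50        63.7982       191.3946         765.5784
  4        77.50        59.7921       239.1685       1,195.8426
  5        77.50        56.0376       280.1881       1,681.1283
  6     1,077.50       730.1814     4,381.0884      30,667.6185
  Σ                  1,050.5156     5,300.6185      34,863.8711
P = 1,050.5156.
Convexity = Σ t(t+1)·PV / [P·(1+y)²] = 34,863.8711 / (1,050.5156 × 1.138489) = 29.15038.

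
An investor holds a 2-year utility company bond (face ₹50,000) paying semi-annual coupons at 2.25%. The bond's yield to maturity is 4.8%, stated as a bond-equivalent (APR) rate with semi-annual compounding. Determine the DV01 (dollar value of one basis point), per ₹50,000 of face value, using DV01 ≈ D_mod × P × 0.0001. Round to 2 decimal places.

₹9.14

Periodic yield y = 0.024.
  t   CF        PV=CF/(1+0.024)^t    t·PV
  1       562.50       549.3164       549.3164
  2       562.50       536.4418     1,072.8836
  3       562.50       523.8689     1,571.6068
  4    50,562.50    45,986.3259   183,945.3034
  Σ                 47,595.9530   187,139.1103
P = 47,595.9530; D_Mac = 3.93183 half-year periods = 1.96591 yrs; D_mod = 1.91984 yrs.
DV01 ≈ 1.91984 × 47,595.9530 × 0.0001 = 9.137652.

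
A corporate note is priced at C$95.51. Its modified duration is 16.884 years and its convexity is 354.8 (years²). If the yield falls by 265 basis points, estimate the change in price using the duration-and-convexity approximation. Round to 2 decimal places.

Duration effect: -D_mod·Δy = -16.884 × (-0.0265) = +0.447426
Convexity effect: ½·C·(Δy)² = 0.5 × 354.8 × (-0.0265)² = +0.12457915
ΔP/P ≈ +0.447426 + 0.12457915 = +0.57200515
ΔP ≈ 95.51 × (+0.57200515) = +54.6322118765.

+C$54.63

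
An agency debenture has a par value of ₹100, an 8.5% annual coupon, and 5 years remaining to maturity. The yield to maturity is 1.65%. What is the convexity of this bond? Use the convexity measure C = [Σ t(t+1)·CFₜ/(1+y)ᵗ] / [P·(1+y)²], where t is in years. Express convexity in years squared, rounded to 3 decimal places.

With y = 0.0165:
  t   CF        PV=CF/(1+0.0165)^t    t·PV        t(t+1)·PV
  1         8.50         8.3620         8.3620          16.7241
  2         8.50         8.2263        16.4526          49.3578
  3         8.50         8.0928        24.2783          97.1131
  4         8.50         7.9614        31.8456         159.2280
  5       108.50        99.9753       499.8766       2,999.2597
  Σ                    132.6178       580.8151       3,321.6827
P = 132.6178.
Convexity = Σ t(t+1)·PV / [P·(1+y)²] = 3,321.6827 / (132.6178 × 1.033272) = 24.24050.

24.240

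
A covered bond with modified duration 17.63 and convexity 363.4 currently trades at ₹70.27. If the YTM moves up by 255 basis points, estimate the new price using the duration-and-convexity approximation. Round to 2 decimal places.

₹46.98

Duration effect: -D_mod·Δy = -17.63 × (+0.0255) = -0.449565
Convexity effect: ½·C·(Δy)² = 0.5 × 363.4 × (0.0255)² = +0.118150425
ΔP/P ≈ -0.449565 + 0.118150425 = -0.331414575
New price ≈ 70.27 × (1 - 0.331414575) = 46.98149781475.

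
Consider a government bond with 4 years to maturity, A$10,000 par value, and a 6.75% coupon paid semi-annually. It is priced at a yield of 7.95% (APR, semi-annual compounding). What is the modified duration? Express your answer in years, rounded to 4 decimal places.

Periodic yield y = 0.03975. First find Macaulay duration:
  t   CF        PV=CF/(1+0.03975)^t    t·PV
  1       337.50       324.5973       324.5973
  2       337.50       312.1878       624.3756
  3       337.50       300.2527       900.7582
  4       337.50       288.7740     1,155.0959
  5       337.50       277.7341     1,388.6703
  6       337.50       267.1162     1,602.6971
  7       337.50       256.9042     1,798.3297
  8    10,337.50     7,568.0517    60,544.4136
  Σ                  9,595.6180    68,338.9377
P = 9,595.6180; Macaulay duration = 68,338.9377 / 9,595.6180 = 7.12189 half-year periods = 3.56095 years.
Modified duration = D_Mac / (1 + y) = 3.56095 / 1.03975 = 3.42481 years.

3.4248 years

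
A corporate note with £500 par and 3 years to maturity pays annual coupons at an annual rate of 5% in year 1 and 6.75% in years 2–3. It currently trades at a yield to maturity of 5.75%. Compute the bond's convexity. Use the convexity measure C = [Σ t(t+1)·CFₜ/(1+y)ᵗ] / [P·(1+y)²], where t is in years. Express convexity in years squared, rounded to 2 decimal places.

9.99

With y = 0.0575:
  t   CF        PV=CF/(1+0.0575)^t    t·PV        t(t+1)·PV
  1        25.00        23.6407        23.6407          47.2813
  2        33.75        30.1796        60.3591         181.0774
  3       533.75       451.3327     1,353.9980       5,415.9919
  Σ                    505.1529     1,437.9978       5,644.3506
P = 505.1529.
Convexity = Σ t(t+1)·PV / [P·(1+y)²] = 5,644.3506 / (505.1529 × 1.118306) = 9.99149.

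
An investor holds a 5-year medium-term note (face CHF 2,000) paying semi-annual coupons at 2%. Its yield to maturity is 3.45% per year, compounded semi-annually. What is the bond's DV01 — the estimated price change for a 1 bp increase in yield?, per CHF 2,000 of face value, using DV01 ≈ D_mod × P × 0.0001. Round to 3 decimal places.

Periodic yield y = 0.01725.
  t   CF        PV=CF/(1+0.01725)^t    t·PV
  1        20.00        19.6609        19.6609
  2        20.00        19.3275        38.6549
  3        20.00        18.9997        56.9991
  4        20.00        18.6775        74.7101
  5        20.00        18.3608        91.8040
  6        20.00        18.0494       108.2967
  7        20.00        17.7434       124.2036
  8        20.00        17.4425       139.5399
  9        20.00        17.1467       154.3204
  10    2,020.00     1,702.4501    17,024.5007
  Σ                  1,867.8584    17,832.6902
P = 1,867.8584; D_Mac = 9.54713 half-year periods = 4.77357 yrs; D_mod = 4.69262 yrs.
DV01 ≈ 4.69262 × 1,867.8584 × 0.0001 = 0.876515.

CHF 0.877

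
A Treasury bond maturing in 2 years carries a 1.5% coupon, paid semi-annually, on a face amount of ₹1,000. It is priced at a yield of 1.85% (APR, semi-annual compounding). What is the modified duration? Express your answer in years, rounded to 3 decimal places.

Periodic yield y = 0.00925. First find Macaulay duration:
  t   CF        PV=CF/(1+0.00925)^t    t·PV
  1         7.50         7.4313         7.4313
  2         7.50         7.3632        14.7263
  3         7.50         7.2957        21.8870
  4     1,007.50       971.0688     3,884.2754
  Σ                    993.1589     3,928.3200
P = 993.1589; Macaulay duration = 3,928.3200 / 993.1589 = 3.95538 half-year periods = 1.97769 years.
Modified duration = D_Mac / (1 + y) = 1.97769 / 1.00925 = 1.95956 years.

1.960 years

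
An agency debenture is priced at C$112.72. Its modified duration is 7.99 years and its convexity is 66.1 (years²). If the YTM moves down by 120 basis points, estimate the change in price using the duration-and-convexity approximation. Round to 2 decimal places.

+C$11.34

Duration effect: -D_mod·Δy = -7.99 × (-0.012) = +0.095880
Convexity effect: ½·C·(Δy)² = 0.5 × 66.1 × (-0.012)² = +0.0047592
ΔP/P ≈ +0.095880 + 0.0047592 = +0.1006392
ΔP ≈ 112.72 × (+0.1006392) = +11.344050624.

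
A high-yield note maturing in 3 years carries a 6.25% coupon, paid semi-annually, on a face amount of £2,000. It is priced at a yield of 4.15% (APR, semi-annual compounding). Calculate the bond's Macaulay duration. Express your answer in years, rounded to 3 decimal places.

2.789 years

Periodic yield y = 0.02075. Discount each cash flow and weight by its period:
  t   CF        PV=CF/(1+0.02075)^t    t·PV
  1        62.50        61.2295        61.2295
  2        62.50        59.9848       119.9696
  3        62.50        58.7654       176.2963
  4        62.50        57.5708       230.2833
  5        62.50        56.4005       282.0026
  6     2,062.50     1,823.3818    10,940.2911
  Σ                  2,117.3329    11,810.0723
Price P = Σ PV = 2,117.3329.
Macaulay duration = Σ(t·PV) / P = 11,810.0723 / 2,117.3329 = 5.57781 half-year periods.
In years: 5.57781 / 2 = 2.78890 years.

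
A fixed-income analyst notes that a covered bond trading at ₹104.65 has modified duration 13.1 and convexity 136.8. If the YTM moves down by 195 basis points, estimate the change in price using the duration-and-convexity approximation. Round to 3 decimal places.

Duration effect: -D_mod·Δy = -13.1 × (-0.0195) = +0.255450
Convexity effect: ½·C·(Δy)² = 0.5 × 136.8 × (-0.0195)² = +0.0260091
ΔP/P ≈ +0.255450 + 0.0260091 = +0.2814591
ΔP ≈ 104.65 × (+0.2814591) = +29.454694815.

+₹29.455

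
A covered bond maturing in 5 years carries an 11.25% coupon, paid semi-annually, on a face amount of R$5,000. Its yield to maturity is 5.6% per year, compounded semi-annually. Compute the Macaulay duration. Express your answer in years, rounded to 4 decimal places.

Periodic yield y = 0.028. Discount each cash flow and weight by its period:
  t   CF        PV=CF/(1+0.028)^t    t·PV
  1       281.25       273.5895       273.5895
  2       281.25       266.1376       532.2753
  3       281.25       258.8888       776.6663
  4       281.25       251.8373     1,007.3492
  5       281.25       244.9779     1,224.8896
  6       281.25       238.3054     1,429.8323
  7       281.25       231.8146     1,622.7020
  8       281.25       225.5006     1,804.0044
  9       281.25       219.3585     1,974.2266
  10    5,281.25     4,006.8730    40,068.7302
  Σ                  6,217.2832    50,714.2655
Price P = Σ PV = 6,217.2832.
Macaulay duration = Σ(t·PV) / P = 50,714.2655 / 6,217.2832 = 8.15698 half-year periods.
In years: 8.15698 / 2 = 4.07849 years.

4.0785 years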